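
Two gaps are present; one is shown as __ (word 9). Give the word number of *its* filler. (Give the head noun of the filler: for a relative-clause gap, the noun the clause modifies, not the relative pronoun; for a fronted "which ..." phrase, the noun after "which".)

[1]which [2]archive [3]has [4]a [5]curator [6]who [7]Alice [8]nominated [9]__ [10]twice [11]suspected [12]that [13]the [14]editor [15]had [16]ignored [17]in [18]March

The marked gap is inside the relative clause, the direct object of "nominated".
Its filler is the head noun "curator" (via "who"), at word 5.
(The other dependency links word 2 to a gap after word 16.)

5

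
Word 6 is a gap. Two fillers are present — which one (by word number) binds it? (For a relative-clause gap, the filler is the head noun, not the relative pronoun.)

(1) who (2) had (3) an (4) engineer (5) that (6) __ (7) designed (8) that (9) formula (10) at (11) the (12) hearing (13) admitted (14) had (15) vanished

The marked gap is inside the relative clause, the subject of "designed".
Its filler is the head noun "engineer" (via "that"), at word 4.
(The other dependency links word 1 to a gap after word 13.)

4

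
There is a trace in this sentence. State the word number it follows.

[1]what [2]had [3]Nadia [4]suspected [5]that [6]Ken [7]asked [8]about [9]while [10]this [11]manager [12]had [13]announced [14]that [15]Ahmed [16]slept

8

The displaced element is "what" (word 1).
It is linked across 1 clause boundary (that).
It functions as the object of the preposition "about" of "asked", so the gap sits immediately after word 8 ("about").
Base order: Nadia had suspected that Ken asked about what while this manager had announced that Ahmed slept.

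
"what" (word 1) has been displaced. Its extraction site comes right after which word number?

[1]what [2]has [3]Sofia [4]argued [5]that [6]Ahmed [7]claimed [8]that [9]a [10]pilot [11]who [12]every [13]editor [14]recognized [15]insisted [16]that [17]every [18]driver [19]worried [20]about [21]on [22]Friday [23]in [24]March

20

The displaced element is "what" (word 1).
It is linked across 3 clause boundaries (that → that → that).
It functions as the object of the preposition "about" of "worried", so the gap sits immediately after word 20 ("about").
Base order: Sofia has argued that Ahmed claimed that a pilot who every editor recognized insisted that every driver worried about what on Friday in March.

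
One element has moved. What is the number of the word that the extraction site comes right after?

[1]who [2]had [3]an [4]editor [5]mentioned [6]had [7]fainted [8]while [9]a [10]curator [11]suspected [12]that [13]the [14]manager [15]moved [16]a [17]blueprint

5

The displaced element is "who" (word 1).
It is linked across 1 clause boundary (Ø).
It functions as the subject of "fainted", so the gap sits immediately after word 5 ("mentioned").
Base order: An editor had mentioned that who had fainted while a curator suspected that the manager moved a blueprint.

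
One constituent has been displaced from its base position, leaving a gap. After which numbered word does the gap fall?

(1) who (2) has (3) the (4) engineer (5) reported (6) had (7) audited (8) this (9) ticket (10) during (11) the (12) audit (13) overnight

5

The displaced element is "who" (word 1).
It is linked across 1 clause boundary (Ø).
It functions as the subject of "audited", so the gap sits immediately after word 5 ("reported").
Base order: The engineer has reported who had audited this ticket during the audit overnight.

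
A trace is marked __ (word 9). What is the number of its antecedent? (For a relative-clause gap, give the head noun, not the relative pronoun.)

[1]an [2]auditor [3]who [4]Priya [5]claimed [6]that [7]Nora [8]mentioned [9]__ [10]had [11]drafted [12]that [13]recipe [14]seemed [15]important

2

The gap at 9 is the subject of "drafted", inside a relative clause.
The relative pronoun is "who" (word 3); it is bound by the head noun immediately before it.
Its filler is the head noun "auditor", at word 2.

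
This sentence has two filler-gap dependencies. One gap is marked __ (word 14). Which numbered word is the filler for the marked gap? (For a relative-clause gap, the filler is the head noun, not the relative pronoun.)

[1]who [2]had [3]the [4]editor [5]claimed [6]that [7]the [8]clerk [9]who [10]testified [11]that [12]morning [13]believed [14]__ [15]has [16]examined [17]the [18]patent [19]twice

1

The marked gap is the subject of "examined".
Its filler is the fronted wh-phrase "who", at word 1.
(The other dependency links word 8 to a gap after word 9.)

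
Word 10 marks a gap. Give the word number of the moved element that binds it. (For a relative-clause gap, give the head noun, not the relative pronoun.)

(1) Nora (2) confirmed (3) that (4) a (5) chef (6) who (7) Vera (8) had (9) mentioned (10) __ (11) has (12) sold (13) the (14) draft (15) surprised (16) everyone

The gap at 10 is the subject of "sold", inside a relative clause.
The relative pronoun is "who" (word 6); it is bound by the head noun immediately before it.
Its filler is the head noun "chef", at word 5.

5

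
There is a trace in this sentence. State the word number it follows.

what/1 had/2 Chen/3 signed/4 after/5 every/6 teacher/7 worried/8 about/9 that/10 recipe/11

4

The displaced element is "what" (word 1).
It functions as the direct object of "signed", so the gap sits immediately after word 4 ("signed").
Base order: Chen had signed what after every teacher worried about that recipe.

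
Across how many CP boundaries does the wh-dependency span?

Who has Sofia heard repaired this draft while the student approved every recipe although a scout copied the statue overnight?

"who" is extracted from the subject of "repaired".
Boundaries crossed, outermost first: [Ø] — 1 in total.

1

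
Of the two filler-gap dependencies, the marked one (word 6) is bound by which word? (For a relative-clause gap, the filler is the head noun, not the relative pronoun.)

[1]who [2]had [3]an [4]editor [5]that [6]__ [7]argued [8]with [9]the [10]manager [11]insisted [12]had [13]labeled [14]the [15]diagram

The marked gap is inside the relative clause, the subject of "argued".
Its filler is the head noun "editor" (via "that"), at word 4.
(The other dependency links word 1 to a gap after word 11.)

4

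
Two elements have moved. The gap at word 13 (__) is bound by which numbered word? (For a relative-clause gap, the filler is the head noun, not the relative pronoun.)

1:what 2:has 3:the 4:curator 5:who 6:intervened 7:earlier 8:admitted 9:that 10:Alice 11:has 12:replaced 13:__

The marked gap is the direct object of "replaced".
Its filler is the fronted wh-phrase "what", at word 1.
(The other dependency links word 4 to a gap after word 5.)

1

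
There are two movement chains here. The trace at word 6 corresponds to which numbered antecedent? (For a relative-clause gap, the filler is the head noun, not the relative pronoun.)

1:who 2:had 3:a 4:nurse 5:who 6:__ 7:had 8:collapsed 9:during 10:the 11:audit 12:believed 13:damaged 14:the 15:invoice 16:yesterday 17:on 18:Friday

4

The marked gap is inside the relative clause, the subject of "collapsed".
Its filler is the head noun "nurse" (via "who"), at word 4.
(The other dependency links word 1 to a gap after word 12.)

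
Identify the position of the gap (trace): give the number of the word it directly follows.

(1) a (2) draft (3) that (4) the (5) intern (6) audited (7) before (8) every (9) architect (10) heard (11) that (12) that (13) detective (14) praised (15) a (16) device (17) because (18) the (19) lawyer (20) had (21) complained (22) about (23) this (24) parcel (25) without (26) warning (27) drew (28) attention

The displaced element is "a draft" (word 2).
It functions as the direct object of "audited", so the gap sits immediately after word 6 ("audited").
Base order: The intern audited a draft before every architect heard that that detective praised a device because the lawyer had complained about this parcel without warning.

6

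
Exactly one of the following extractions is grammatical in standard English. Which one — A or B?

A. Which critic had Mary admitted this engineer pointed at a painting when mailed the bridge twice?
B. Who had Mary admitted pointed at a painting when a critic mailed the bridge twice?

In A, the wh-phrase is extracted from inside an adjunct island (introduced by "when"), which blocks movement.
In B, the extraction path crosses only that-complement boundaries, which are transparent.
So B is grammatical.

B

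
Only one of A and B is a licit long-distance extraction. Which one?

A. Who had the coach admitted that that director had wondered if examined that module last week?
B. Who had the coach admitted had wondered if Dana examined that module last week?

In A, the wh-phrase is extracted from inside a wh-island (introduced by "if"), which blocks movement.
In B, the extraction path crosses only that-complement boundaries, which are transparent.
So B is grammatical.

B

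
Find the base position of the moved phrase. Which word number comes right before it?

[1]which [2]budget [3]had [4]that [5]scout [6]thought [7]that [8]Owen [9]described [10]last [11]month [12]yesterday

9

The displaced element is "which budget" (word 2).
It is linked across 1 clause boundary (that).
It functions as the direct object of "described", so the gap sits immediately after word 9 ("described").
Base order: That scout had thought that Owen described which budget last month yesterday.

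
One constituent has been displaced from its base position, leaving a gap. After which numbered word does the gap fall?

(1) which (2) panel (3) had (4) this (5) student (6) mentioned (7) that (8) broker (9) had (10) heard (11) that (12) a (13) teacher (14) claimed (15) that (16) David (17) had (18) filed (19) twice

The displaced element is "which panel" (word 2).
It is linked across 3 clause boundaries (Ø → that → that).
It functions as the direct object of "filed", so the gap sits immediately after word 18 ("filed").
Base order: This student had mentioned that broker had heard that a teacher claimed that David had filed which panel twice.

18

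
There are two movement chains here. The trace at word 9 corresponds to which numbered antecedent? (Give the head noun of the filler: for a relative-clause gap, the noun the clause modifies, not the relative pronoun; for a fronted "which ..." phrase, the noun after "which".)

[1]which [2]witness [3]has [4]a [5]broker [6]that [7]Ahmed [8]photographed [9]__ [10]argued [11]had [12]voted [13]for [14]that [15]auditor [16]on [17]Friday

The marked gap is inside the relative clause, the direct object of "photographed".
Its filler is the head noun "broker" (via "that"), at word 5.
(The other dependency links word 2 to a gap after word 10.)

5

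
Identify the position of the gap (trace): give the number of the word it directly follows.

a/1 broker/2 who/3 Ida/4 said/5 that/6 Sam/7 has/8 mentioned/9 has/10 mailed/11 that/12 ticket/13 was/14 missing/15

9

The displaced element is "a broker" (word 2).
It is linked across 2 clause boundaries (that → Ø).
It functions as the subject of "mailed", so the gap sits immediately after word 9 ("mentioned").
Base order: Ida said that Sam has mentioned a broker has mailed that ticket.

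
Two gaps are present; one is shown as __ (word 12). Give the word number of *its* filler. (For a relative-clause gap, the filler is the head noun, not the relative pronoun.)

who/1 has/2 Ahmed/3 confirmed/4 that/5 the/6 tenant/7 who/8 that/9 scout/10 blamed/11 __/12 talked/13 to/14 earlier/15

The marked gap is inside the relative clause, the direct object of "blamed".
Its filler is the head noun "tenant" (via "who"), at word 7.
(The other dependency links word 1 to a gap after word 14.)

7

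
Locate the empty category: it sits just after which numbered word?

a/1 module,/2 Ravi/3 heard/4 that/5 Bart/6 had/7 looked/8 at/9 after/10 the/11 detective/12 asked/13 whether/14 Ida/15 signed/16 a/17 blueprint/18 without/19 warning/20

9

The displaced element is "a module" (word 2).
It is linked across 1 clause boundary (that).
It functions as the object of the preposition "at" of "looked", so the gap sits immediately after word 9 ("at").
Base order: Ravi heard that Bart had looked at a module after the detective asked whether Ida signed a blueprint without warning.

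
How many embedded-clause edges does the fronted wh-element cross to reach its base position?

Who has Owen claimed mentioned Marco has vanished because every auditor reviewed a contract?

"who" is extracted from the subject of "mentioned".
Boundaries crossed, outermost first: [Ø] — 1 in total.

1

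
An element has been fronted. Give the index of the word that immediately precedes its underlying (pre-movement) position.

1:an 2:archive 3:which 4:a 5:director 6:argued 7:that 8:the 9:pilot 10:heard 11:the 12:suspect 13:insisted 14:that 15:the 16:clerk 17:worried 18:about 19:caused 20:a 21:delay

The displaced element is "an archive" (word 2).
It is linked across 3 clause boundaries (that → Ø → that).
It functions as the object of the preposition "about" of "worried", so the gap sits immediately after word 18 ("about").
Base order: A director argued that the pilot heard the suspect insisted that the clerk worried about an archive.

18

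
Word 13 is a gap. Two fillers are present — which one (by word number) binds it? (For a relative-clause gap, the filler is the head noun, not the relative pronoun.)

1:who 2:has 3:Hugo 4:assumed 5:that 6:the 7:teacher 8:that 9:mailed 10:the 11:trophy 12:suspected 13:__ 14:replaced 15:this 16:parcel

1

The marked gap is the subject of "replaced".
Its filler is the fronted wh-phrase "who", at word 1.
(The other dependency links word 7 to a gap after word 8.)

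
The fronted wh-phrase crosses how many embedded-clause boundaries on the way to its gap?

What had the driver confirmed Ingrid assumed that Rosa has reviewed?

2

"what" is extracted from the object of "reviewed".
Boundaries crossed, outermost first: [Ø], [that] — 2 in total.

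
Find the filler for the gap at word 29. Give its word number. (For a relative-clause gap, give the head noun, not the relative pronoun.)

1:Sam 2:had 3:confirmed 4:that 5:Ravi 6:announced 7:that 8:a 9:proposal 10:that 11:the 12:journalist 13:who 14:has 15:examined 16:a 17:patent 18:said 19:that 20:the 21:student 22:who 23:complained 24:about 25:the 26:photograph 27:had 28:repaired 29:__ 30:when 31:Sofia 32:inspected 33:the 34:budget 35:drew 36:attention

9

The gap at 29 is the object of "repaired", inside a relative clause.
The relative pronoun is "that" (word 10); it is bound by the head noun immediately before it.
Its filler is the head noun "proposal", at word 9.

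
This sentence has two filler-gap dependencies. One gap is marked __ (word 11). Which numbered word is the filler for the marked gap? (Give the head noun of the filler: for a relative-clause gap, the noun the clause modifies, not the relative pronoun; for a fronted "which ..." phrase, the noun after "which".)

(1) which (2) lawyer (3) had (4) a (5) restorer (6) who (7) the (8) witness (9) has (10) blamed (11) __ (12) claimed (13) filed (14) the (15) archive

The marked gap is inside the relative clause, the direct object of "blamed".
Its filler is the head noun "restorer" (via "who"), at word 5.
(The other dependency links word 2 to a gap after word 12.)

5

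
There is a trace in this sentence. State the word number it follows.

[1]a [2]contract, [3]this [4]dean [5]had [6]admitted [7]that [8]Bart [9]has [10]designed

10

The displaced element is "a contract" (word 2).
It is linked across 1 clause boundary (that).
It functions as the direct object of "designed", so the gap sits immediately after word 10 ("designed").
Base order: This dean had admitted that Bart has designed a contract.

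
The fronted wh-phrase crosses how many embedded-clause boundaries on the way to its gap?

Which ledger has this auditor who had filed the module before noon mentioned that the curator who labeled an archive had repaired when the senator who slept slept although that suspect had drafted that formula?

"which ledger" is extracted from the object of "repaired".
Boundaries crossed, outermost first: [that] — 1 in total.

1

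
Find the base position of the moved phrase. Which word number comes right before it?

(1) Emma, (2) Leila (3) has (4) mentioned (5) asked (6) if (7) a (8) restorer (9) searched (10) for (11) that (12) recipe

4

The displaced element is "Emma" (word 1).
It is linked across 1 clause boundary (Ø).
It functions as the subject of "asked", so the gap sits immediately after word 4 ("mentioned").
Base order: Leila has mentioned Emma asked if a restorer searched for that recipe.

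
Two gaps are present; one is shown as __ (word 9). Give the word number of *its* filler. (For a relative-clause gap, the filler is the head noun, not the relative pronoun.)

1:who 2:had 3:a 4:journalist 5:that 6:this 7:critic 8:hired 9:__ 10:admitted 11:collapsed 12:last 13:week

4

The marked gap is inside the relative clause, the direct object of "hired".
Its filler is the head noun "journalist" (via "that"), at word 4.
(The other dependency links word 1 to a gap after word 10.)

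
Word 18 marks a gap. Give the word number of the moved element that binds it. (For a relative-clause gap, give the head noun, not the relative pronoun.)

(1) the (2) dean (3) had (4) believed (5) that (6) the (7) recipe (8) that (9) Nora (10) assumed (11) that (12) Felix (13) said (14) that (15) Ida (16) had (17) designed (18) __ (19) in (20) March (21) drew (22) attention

The gap at 18 is the object of "designed", inside a relative clause.
The relative pronoun is "that" (word 8); it is bound by the head noun immediately before it.
Its filler is the head noun "recipe", at word 7.

7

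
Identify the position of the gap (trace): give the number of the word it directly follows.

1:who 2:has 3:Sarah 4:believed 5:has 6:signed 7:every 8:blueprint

4

The displaced element is "who" (word 1).
It is linked across 1 clause boundary (Ø).
It functions as the subject of "signed", so the gap sits immediately after word 4 ("believed").
Base order: Sarah has believed that who has signed every blueprint.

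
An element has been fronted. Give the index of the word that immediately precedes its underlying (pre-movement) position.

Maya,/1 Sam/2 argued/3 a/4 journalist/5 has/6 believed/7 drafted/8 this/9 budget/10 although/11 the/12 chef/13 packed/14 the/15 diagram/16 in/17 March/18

7

The displaced element is "Maya" (word 1).
It is linked across 2 clause boundaries (Ø → Ø).
It functions as the subject of "drafted", so the gap sits immediately after word 7 ("believed").
Base order: Sam argued a journalist has believed that Maya drafted this budget although the chef packed the diagram in March.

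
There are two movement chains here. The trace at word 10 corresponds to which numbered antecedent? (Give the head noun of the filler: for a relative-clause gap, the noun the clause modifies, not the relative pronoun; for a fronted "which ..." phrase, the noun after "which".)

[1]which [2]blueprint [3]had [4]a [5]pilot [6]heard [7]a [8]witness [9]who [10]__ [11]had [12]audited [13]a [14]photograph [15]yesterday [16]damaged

The marked gap is inside the relative clause, the subject of "audited".
Its filler is the head noun "witness" (via "who"), at word 8.
(The other dependency links word 2 to a gap after word 16.)

8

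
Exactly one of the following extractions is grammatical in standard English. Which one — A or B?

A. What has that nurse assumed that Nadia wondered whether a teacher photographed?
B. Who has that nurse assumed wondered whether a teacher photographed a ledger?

In A, the wh-phrase is extracted from inside a wh-island (introduced by "whether"), which blocks movement.
In B, the extraction path crosses only that-complement boundaries, which are transparent.
So B is grammatical.

B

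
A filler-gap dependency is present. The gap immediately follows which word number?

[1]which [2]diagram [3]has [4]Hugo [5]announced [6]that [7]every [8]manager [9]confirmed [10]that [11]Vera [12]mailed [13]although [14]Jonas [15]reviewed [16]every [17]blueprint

The displaced element is "which diagram" (word 2).
It is linked across 2 clause boundaries (that → that).
It functions as the direct object of "mailed", so the gap sits immediately after word 12 ("mailed").
Base order: Hugo has announced that every manager confirmed that Vera mailed which diagram although Jonas reviewed every blueprint.

12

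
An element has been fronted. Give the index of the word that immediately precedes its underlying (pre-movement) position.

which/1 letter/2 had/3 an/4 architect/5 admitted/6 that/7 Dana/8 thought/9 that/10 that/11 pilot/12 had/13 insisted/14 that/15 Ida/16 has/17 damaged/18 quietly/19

18

The displaced element is "which letter" (word 2).
It is linked across 3 clause boundaries (that → that → that).
It functions as the direct object of "damaged", so the gap sits immediately after word 18 ("damaged").
Base order: An architect had admitted that Dana thought that that pilot had insisted that Ida has damaged which letter quietly.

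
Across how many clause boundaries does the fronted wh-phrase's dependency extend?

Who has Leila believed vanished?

1

"who" is extracted from the subject of "vanished".
Boundaries crossed, outermost first: [Ø] — 1 in total.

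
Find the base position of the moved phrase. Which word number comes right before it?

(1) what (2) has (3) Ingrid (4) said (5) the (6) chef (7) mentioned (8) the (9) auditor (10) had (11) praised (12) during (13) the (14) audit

The displaced element is "what" (word 1).
It is linked across 2 clause boundaries (Ø → Ø).
It functions as the direct object of "praised", so the gap sits immediately after word 11 ("praised").
Base order: Ingrid has said the chef mentioned the auditor had praised what during the audit.

11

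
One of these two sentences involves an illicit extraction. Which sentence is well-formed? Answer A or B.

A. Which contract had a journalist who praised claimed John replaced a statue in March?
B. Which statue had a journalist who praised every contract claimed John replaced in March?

In A, the wh-phrase is extracted from inside a complex-NP island (relative clause) (introduced by "who"), which blocks movement.
In B, the extraction path crosses only that-complement boundaries, which are transparent.
So B is grammatical.

B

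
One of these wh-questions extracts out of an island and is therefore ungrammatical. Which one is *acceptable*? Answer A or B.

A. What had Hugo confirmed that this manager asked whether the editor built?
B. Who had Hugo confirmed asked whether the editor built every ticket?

B

In A, the wh-phrase is extracted from inside a wh-island (introduced by "whether"), which blocks movement.
In B, the extraction path crosses only that-complement boundaries, which are transparent.
So B is grammatical.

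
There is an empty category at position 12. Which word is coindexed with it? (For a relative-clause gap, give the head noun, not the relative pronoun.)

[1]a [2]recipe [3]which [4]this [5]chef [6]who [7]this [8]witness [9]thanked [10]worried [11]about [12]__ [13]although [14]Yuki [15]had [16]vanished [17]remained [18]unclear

2

The gap at 12 is the prepositional object of "worried", inside a relative clause.
The relative pronoun is "which" (word 3); it is bound by the head noun immediately before it.
Its filler is the head noun "recipe", at word 2.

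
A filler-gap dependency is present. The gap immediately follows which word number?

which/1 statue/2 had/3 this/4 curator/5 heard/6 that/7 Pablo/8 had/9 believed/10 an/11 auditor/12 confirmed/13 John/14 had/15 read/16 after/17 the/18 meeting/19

16

The displaced element is "which statue" (word 2).
It is linked across 3 clause boundaries (that → Ø → Ø).
It functions as the direct object of "read", so the gap sits immediately after word 16 ("read").
Base order: This curator had heard that Pablo had believed an auditor confirmed John had read which statue after the meeting.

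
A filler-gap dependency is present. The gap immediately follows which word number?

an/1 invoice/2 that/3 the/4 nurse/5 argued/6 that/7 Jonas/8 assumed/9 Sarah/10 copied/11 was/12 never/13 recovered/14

The displaced element is "an invoice" (word 2).
It is linked across 2 clause boundaries (that → Ø).
It functions as the direct object of "copied", so the gap sits immediately after word 11 ("copied").
Base order: The nurse argued that Jonas assumed Sarah copied an invoice.

11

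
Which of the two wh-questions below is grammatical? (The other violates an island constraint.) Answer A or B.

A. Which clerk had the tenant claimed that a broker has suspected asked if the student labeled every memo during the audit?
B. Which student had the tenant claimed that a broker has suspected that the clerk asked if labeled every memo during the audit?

A

In B, the wh-phrase is extracted from inside a wh-island (introduced by "if"), which blocks movement.
In A, the extraction path crosses only that-complement boundaries, which are transparent.
So A is grammatical.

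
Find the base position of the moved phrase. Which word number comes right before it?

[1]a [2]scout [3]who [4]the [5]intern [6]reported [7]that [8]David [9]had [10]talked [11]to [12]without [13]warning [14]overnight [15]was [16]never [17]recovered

The displaced element is "a scout" (word 2).
It is linked across 1 clause boundary (that).
It functions as the object of the preposition "to" of "talked", so the gap sits immediately after word 11 ("to").
Base order: The intern reported that David had talked to a scout without warning overnight.

11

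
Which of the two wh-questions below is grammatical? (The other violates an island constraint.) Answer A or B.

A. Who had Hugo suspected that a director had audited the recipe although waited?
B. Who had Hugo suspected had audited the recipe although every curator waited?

B

In A, the wh-phrase is extracted from inside an adjunct island (introduced by "although"), which blocks movement.
In B, the extraction path crosses only that-complement boundaries, which are transparent.
So B is grammatical.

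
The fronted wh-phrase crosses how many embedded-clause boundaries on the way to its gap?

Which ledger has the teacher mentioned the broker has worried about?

1

"which ledger" is extracted from the PP object of "worried".
Boundaries crossed, outermost first: [Ø] — 1 in total.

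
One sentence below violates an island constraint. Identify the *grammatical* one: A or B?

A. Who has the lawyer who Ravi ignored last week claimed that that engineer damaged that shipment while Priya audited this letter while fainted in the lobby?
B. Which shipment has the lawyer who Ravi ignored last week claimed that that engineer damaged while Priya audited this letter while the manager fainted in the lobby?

B

In A, the wh-phrase is extracted from inside an adjunct island (introduced by "while"), which blocks movement.
In B, the extraction path crosses only that-complement boundaries, which are transparent.
So B is grammatical.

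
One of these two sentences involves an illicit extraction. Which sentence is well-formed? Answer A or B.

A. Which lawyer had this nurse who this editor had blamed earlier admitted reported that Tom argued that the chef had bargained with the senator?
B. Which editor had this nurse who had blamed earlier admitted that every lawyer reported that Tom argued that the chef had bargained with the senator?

In B, the wh-phrase is extracted from inside a complex-NP island (relative clause) (introduced by "who"), which blocks movement.
In A, the extraction path crosses only that-complement boundaries, which are transparent.
So A is grammatical.

A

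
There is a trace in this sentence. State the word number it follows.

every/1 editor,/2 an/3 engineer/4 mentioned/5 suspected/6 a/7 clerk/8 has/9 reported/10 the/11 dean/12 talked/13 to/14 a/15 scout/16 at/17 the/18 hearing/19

5

The displaced element is "every editor" (word 2).
It is linked across 1 clause boundary (Ø).
It functions as the subject of "suspected", so the gap sits immediately after word 5 ("mentioned").
Base order: An engineer mentioned that every editor suspected a clerk has reported the dean talked to a scout at the hearing.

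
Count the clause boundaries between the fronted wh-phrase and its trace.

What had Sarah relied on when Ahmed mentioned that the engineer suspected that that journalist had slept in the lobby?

"what" originates inside the matrix clause — no clause boundary is crossed.

0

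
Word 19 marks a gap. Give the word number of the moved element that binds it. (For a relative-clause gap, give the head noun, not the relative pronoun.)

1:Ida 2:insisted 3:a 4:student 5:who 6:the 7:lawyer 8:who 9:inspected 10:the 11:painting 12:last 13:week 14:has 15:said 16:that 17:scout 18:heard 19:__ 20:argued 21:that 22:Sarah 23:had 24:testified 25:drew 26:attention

The gap at 19 is the subject of "argued", inside a relative clause.
The relative pronoun is "who" (word 5); it is bound by the head noun immediately before it.
Its filler is the head noun "student", at word 4.

4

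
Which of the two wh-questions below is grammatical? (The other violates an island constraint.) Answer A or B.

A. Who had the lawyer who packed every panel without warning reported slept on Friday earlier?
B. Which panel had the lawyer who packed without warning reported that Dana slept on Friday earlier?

In B, the wh-phrase is extracted from inside a complex-NP island (relative clause) (introduced by "who"), which blocks movement.
In A, the extraction path crosses only that-complement boundaries, which are transparent.
So A is grammatical.

A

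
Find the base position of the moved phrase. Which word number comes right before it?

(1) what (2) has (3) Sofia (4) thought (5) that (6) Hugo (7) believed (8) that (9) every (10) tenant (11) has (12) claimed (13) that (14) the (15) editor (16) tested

16

The displaced element is "what" (word 1).
It is linked across 3 clause boundaries (that → that → that).
It functions as the direct object of "tested", so the gap sits immediately after word 16 ("tested").
Base order: Sofia has thought that Hugo believed that every tenant has claimed that the editor tested what.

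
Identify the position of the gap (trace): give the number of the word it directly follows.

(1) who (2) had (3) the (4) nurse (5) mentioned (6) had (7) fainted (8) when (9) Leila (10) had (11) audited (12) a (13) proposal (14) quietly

The displaced element is "who" (word 1).
It is linked across 1 clause boundary (Ø).
It functions as the subject of "fainted", so the gap sits immediately after word 5 ("mentioned").
Base order: The nurse had mentioned that who had fainted when Leila had audited a proposal quietly.

5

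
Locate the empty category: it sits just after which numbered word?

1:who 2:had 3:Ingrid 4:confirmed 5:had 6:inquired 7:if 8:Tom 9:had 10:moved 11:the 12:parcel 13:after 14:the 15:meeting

4

The displaced element is "who" (word 1).
It is linked across 1 clause boundary (Ø).
It functions as the subject of "inquired", so the gap sits immediately after word 4 ("confirmed").
Base order: Ingrid had confirmed who had inquired if Tom had moved the parcel after the meeting.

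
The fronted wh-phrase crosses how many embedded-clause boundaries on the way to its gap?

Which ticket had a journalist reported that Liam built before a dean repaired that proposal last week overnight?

"which ticket" is extracted from the object of "built".
Boundaries crossed, outermost first: [that] — 1 in total.

1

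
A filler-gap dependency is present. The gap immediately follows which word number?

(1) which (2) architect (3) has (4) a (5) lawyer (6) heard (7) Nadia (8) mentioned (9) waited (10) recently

8

The displaced element is "which architect" (word 2).
It is linked across 2 clause boundaries (Ø → Ø).
It functions as the subject of "waited", so the gap sits immediately after word 8 ("mentioned").
Base order: A lawyer has heard Nadia mentioned that which architect waited recently.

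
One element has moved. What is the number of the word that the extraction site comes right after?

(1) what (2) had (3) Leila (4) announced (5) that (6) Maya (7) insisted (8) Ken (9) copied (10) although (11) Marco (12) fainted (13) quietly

The displaced element is "what" (word 1).
It is linked across 2 clause boundaries (that → Ø).
It functions as the direct object of "copied", so the gap sits immediately after word 9 ("copied").
Base order: Leila had announced that Maya insisted Ken copied what although Marco fainted quietly.

9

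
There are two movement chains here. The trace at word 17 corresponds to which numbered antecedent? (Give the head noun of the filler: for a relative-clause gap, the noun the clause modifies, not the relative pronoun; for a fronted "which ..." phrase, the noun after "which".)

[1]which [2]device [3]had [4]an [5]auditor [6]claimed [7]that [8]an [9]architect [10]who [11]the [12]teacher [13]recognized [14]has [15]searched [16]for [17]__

2

The marked gap is the object of the preposition "for" of "searched".
Its filler is the fronted wh-phrase "which device", at word 2.
(The other dependency links word 9 to a gap after word 13.)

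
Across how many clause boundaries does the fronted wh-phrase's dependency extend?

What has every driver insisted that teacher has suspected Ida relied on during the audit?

"what" is extracted from the PP object of "relied".
Boundaries crossed, outermost first: [Ø], [Ø] — 2 in total.

2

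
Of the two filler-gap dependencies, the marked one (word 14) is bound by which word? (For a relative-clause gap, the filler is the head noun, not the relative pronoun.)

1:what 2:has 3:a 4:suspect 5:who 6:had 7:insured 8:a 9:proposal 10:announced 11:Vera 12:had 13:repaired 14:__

1

The marked gap is the direct object of "repaired".
Its filler is the fronted wh-phrase "what", at word 1.
(The other dependency links word 4 to a gap after word 5.)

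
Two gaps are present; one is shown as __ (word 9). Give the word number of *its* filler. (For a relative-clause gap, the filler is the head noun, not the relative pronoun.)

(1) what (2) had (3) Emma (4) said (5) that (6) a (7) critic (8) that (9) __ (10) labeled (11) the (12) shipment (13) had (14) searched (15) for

7

The marked gap is inside the relative clause, the subject of "labeled".
Its filler is the head noun "critic" (via "that"), at word 7.
(The other dependency links word 1 to a gap after word 15.)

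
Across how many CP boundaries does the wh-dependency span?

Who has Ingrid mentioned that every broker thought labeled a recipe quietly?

2

"who" is extracted from the subject of "labeled".
Boundaries crossed, outermost first: [that], [Ø] — 2 in total.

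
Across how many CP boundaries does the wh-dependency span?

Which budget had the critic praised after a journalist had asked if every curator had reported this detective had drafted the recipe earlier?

0

"which budget" originates inside the matrix clause — no clause boundary is crossed.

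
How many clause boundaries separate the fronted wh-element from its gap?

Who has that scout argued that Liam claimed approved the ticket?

2

"who" is extracted from the subject of "approved".
Boundaries crossed, outermost first: [that], [Ø] — 2 in total.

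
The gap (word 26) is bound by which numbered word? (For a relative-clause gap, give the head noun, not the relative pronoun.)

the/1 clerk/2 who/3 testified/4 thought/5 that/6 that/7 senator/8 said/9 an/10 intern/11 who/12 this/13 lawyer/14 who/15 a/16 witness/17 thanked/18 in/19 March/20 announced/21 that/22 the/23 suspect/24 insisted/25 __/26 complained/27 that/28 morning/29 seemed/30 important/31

11

The gap at 26 is the subject of "complained", inside a relative clause.
The relative pronoun is "who" (word 12); it is bound by the head noun immediately before it.
Its filler is the head noun "intern", at word 11.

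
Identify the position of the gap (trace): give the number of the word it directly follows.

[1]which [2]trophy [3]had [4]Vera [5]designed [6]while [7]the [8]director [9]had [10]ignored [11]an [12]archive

5

The displaced element is "which trophy" (word 2).
It functions as the direct object of "designed", so the gap sits immediately after word 5 ("designed").
Base order: Vera had designed which trophy while the director had ignored an archive.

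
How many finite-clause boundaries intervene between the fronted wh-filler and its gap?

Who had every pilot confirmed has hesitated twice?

"who" is extracted from the subject of "hesitated".
Boundaries crossed, outermost first: [Ø] — 1 in total.

1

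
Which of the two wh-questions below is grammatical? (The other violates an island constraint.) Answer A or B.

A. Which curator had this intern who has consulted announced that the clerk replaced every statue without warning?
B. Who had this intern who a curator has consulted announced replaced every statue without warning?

In A, the wh-phrase is extracted from inside a complex-NP island (relative clause) (introduced by "who"), which blocks movement.
In B, the extraction path crosses only that-complement boundaries, which are transparent.
So B is grammatical.

B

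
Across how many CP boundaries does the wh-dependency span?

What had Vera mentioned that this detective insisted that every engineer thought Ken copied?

"what" is extracted from the object of "copied".
Boundaries crossed, outermost first: [that], [that], [Ø] — 3 in total.

3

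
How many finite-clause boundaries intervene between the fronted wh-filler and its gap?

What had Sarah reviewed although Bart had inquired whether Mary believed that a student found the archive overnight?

0

"what" originates inside the matrix clause — no clause boundary is crossed.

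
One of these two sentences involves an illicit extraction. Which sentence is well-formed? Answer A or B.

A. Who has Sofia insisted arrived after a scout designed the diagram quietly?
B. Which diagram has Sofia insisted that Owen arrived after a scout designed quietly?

In B, the wh-phrase is extracted from inside an adjunct island (introduced by "after"), which blocks movement.
In A, the extraction path crosses only that-complement boundaries, which are transparent.
So A is grammatical.

A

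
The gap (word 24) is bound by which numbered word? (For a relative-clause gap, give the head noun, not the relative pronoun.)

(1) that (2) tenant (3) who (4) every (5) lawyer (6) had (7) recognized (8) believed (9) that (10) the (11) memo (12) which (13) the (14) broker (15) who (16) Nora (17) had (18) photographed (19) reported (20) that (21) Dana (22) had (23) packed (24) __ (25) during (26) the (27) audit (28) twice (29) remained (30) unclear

11

The gap at 24 is the object of "packed", inside a relative clause.
The relative pronoun is "which" (word 12); it is bound by the head noun immediately before it.
Its filler is the head noun "memo", at word 11.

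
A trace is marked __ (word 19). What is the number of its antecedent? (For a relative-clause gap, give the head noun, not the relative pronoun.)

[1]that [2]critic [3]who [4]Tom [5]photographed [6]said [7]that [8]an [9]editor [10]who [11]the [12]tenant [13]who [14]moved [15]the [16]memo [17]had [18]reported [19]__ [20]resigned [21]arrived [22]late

The gap at 19 is the subject of "resigned", inside a relative clause.
The relative pronoun is "who" (word 10); it is bound by the head noun immediately before it.
Its filler is the head noun "editor", at word 9.

9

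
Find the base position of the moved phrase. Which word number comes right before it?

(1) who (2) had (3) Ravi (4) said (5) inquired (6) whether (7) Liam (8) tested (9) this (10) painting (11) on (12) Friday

4

The displaced element is "who" (word 1).
It is linked across 1 clause boundary (Ø).
It functions as the subject of "inquired", so the gap sits immediately after word 4 ("said").
Base order: Ravi had said that who inquired whether Liam tested this painting on Friday.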